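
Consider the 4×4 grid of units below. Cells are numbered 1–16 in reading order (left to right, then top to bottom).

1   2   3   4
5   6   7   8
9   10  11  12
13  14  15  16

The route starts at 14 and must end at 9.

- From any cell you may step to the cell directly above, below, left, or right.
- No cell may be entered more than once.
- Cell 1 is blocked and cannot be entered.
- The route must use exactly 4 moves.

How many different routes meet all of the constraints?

Need simple routes of exactly 4 moves from 14 to 9 (Manhattan distance 2, so 1 moves are spent on a detour and 1 undoing it).
Enumerating: 14 10 6 5 9 | 14 15 11 10 9.
That gives 2 routes.

2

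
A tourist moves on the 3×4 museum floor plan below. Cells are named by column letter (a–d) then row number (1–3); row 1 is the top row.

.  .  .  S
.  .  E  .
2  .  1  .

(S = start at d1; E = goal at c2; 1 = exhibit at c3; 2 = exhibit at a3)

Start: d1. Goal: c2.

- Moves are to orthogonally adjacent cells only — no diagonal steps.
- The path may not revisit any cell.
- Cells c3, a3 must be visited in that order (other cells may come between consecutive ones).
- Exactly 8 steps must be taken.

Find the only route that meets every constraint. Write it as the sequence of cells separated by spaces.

d1 d2 d3 c3 b3 a3 a2 b2 c2

The waypoints must appear in the order c3, a3, with no cell reused.
Route from d1: 2× down (reaching d3), 3× left (reaching a3), up to a2, 2× right (reaching c2) — 8 moves in all.
Check: order respected (1 at step 3, 2 at step 5); 8 moves as required.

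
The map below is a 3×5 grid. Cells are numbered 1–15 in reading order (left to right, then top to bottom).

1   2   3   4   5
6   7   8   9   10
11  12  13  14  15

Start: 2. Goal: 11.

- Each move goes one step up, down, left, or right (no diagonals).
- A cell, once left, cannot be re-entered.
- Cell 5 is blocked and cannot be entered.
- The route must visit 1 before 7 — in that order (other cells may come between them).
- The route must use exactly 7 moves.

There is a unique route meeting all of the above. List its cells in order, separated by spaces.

The waypoints must appear in the order 1, 7, with no cell reused.
Route from 2: left to 1, down to 6, 2× right (reaching 8), down to 13, 2× left (reaching 11) — 7 moves in all.
Check: order respected (1 at step 1, 7 at step 3); 7 moves as required.

2 1 6 7 8 13 12 11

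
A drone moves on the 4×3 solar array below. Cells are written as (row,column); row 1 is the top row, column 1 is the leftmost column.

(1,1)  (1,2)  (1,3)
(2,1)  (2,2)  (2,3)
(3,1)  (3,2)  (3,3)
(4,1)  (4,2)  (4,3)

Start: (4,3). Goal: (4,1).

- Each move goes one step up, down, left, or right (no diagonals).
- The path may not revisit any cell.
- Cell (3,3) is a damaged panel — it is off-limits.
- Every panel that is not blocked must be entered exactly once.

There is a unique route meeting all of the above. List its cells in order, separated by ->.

Need to visit all 11 open cells exactly once, starting at (4,3) and ending at (4,1).
Cell (1,1) has only two open neighbours ((2,1) and (1,2)), so the path must pass straight through it: one of those is the cell it's entered from and the other is where it exits.
Route from (4,3): left 1 to (4,2), up 2 to (2,2), right 1 to (2,3), up 1 to (1,3), left 2 to (1,1), down 3 to (4,1) — 10 moves in all.
Check: all 11 open cells covered.

(4,3) -> (4,2) -> (3,2) -> (2,2) -> (2,3) -> (1,3) -> (1,2) -> (1,1) -> (2,1) -> (3,1) -> (4,1)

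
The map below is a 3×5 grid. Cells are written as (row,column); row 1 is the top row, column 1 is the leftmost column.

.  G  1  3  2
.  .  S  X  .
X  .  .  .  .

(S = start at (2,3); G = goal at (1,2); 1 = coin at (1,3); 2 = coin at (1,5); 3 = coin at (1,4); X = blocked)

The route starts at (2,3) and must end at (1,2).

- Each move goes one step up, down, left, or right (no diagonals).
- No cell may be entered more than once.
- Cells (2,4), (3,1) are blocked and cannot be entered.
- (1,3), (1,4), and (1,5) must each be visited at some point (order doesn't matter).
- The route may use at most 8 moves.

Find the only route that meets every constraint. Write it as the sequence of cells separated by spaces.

The budget equals the shortest possible length, so every move has to be on a shortest route through the required cells.
Route from (2,3): down to (3,3), 2× right (reaching (3,5)), 2× up (reaching (1,5)), 3× left (reaching (1,2)) — 8 moves in all.
Check: all required cells visited; 8 ≤ 8 moves.

(2,3) (3,3) (3,4) (3,5) (2,5) (1,5) (1,4) (1,3) (1,2)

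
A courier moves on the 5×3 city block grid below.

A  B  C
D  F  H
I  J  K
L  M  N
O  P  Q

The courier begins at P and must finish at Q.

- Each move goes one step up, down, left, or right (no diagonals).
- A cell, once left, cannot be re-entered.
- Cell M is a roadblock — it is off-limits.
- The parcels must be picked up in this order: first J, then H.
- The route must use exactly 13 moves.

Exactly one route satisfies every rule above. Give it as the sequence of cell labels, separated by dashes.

The waypoints must appear in the order J, H, with no cell reused.
Route from P: left 1 to O, up 2 to I, right 1 to J, up 1 to F, left 1 to D, up 1 to A, right 2 to C, down 4 to Q — 13 moves in all.
Check: order respected (J at step 4, H at step 10); 13 moves as required.

P - O - L - I - J - F - D - A - B - C - H - K - N - Q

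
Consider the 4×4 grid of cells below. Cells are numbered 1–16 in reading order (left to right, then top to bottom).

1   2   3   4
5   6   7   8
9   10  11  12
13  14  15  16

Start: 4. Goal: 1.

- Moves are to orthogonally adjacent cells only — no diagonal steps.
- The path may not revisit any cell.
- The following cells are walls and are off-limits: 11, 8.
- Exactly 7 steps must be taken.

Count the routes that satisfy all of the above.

Need simple routes of exactly 7 moves from 4 to 1 (Manhattan distance 3, so 2 moves are spent on a detour and 2 undoing it).
Enumerating: 4 3 7 6 10 9 5 1 | 4 3 2 6 10 9 5 1.
That gives 2 routes.

2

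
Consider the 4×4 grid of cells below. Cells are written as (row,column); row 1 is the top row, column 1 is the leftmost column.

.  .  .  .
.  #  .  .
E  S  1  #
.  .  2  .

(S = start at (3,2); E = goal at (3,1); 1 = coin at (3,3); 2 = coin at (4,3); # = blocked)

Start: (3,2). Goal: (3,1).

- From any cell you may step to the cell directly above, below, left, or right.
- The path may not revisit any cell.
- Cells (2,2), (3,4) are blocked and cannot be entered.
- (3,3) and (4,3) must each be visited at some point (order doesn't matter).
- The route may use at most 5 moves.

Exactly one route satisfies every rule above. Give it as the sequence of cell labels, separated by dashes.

The 5-move cap with required stops at (3,3), (4,3) leaves no slack for detours.
Route from (3,2): right to (3,3), down to (4,3), 2× left (reaching (4,1)), up to (3,1) — 5 moves in all.
Check: all required cells visited; 5 ≤ 5 moves.

(3,2) - (3,3) - (4,3) - (4,2) - (4,1) - (3,1)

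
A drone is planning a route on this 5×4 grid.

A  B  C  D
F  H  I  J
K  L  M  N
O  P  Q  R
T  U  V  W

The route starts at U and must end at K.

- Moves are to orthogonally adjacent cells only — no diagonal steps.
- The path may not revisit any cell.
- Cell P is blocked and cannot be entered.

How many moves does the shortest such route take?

The Manhattan distance from U to K is |5−3| + |2−1| = 3, so at least 3 moves are needed.
A route of 3 moves achieves this: U → T → O → K.
Since 3 matches the lower bound, it is optimal.

3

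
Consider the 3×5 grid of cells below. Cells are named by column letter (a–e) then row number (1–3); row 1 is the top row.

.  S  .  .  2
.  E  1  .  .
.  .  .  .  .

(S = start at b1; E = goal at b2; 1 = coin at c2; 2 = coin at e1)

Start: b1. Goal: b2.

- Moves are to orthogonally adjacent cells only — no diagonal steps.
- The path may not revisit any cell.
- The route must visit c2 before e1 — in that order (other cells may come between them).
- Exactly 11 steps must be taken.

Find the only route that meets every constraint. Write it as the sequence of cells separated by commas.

The waypoints must appear in the order c2, e1, with no cell reused.
Route from b1: right to c1, down to c2, right to d2, up to d1, right to e1, 2× down (reaching e3), 3× left (reaching b3), up to b2 — 11 moves in all.
Check: order respected (1 at step 2, 2 at step 5); 11 moves as required.

b1, c1, c2, d2, d1, e1, e2, e3, d3, c3, b3, b2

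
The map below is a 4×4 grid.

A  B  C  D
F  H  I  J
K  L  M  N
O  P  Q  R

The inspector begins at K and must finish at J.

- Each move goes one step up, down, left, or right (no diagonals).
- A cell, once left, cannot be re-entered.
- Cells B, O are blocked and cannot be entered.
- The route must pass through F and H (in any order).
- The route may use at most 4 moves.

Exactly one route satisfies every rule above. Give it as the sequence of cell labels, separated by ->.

The budget equals the shortest possible length, so every move has to be on a shortest route through the required cells.
Route from K: up 1 to F, right 3 to J — 4 moves in all.
Check: all required cells visited; 4 ≤ 4 moves.

K -> F -> H -> I -> J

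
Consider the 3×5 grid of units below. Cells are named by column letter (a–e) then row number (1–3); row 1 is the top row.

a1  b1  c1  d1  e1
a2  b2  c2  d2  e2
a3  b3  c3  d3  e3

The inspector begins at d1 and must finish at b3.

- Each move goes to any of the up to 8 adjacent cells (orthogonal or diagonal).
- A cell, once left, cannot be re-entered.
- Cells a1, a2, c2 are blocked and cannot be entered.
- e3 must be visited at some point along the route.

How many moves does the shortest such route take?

5

Any route passes through e3 somewhere between d1 and b3. Summing Chebyshev distances along the two legs (d1 → e3 → b3) gives a lower bound of 2 + 3 = 5 moves.
A route of 5 moves achieves this: d1 → d2 → e3 → d3 → c3 → b3.
Since 5 matches the lower bound, it is optimal.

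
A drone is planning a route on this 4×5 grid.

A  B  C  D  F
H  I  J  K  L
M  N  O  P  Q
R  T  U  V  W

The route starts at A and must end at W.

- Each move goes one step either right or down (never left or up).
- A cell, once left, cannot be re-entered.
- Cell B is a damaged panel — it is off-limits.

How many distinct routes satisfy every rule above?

15

A right/down-only route from A to W makes exactly 3 down-moves and 4 right-moves in some order.
With no other constraints that would be C(7,3) = 35 routes.
Subtract routes through each blocked cell (inclusion–exclusion for overlaps): − through B: 20 → 15.
That gives 15 routes.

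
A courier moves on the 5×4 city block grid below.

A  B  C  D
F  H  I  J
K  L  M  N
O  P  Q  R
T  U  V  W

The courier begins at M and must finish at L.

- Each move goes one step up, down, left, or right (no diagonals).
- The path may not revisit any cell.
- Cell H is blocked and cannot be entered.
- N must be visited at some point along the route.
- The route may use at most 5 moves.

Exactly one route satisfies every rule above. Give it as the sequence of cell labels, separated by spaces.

Any route must reach N and still end at L within 5 moves, so the order of the required stops is forced.
Route from M: right 1 to N, down 1 to R, left 2 to P, up 1 to L — 5 moves in all.
Check: all required cells visited; 5 ≤ 5 moves.

M N R Q P L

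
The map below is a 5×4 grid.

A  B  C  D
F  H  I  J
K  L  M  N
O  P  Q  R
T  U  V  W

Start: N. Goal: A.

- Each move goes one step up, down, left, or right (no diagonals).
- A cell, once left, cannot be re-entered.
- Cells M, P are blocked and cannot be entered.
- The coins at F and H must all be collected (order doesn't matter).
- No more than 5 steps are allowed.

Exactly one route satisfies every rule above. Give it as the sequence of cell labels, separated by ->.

N -> J -> I -> H -> F -> A

The budget equals the shortest possible length, so every move has to be on a shortest route through the required cells.
Route from N: up 1 to J, left 3 to F, up 1 to A — 5 moves in all.
Check: all required cells visited; 5 ≤ 5 moves.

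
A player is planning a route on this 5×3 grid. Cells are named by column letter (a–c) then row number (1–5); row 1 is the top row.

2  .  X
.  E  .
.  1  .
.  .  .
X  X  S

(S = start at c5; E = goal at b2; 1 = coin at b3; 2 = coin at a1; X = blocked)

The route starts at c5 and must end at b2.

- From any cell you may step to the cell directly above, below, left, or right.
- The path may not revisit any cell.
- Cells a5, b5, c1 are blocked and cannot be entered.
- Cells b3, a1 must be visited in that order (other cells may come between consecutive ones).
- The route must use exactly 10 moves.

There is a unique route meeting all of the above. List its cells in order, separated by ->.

The waypoints must appear in the order b3, a1, with no cell reused.
Route from c5: up 2 to c3, left 1 to b3, down 1 to b4, left 1 to a4, up 3 to a1, right 1 to b1, down 1 to b2 — 10 moves in all.
Check: order respected (1 at step 3, 2 at step 8); 10 moves as required.

c5 -> c4 -> c3 -> b3 -> b4 -> a4 -> a3 -> a2 -> a1 -> b1 -> b2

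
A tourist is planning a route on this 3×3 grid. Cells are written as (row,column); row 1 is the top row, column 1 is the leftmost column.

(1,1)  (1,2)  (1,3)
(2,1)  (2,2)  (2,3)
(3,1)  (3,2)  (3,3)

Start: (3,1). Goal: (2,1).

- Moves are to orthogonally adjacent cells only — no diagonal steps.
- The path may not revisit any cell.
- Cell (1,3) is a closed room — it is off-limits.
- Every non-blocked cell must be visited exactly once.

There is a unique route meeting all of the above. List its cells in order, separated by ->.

(3,1) -> (3,2) -> (3,3) -> (2,3) -> (2,2) -> (1,2) -> (1,1) -> (2,1)

Need to visit all 8 open cells exactly once, starting at (3,1) and ending at (2,1).
Cell (2,3) has only two open neighbours ((3,3) and (2,2)), so the path must pass straight through it: one of those is the cell it's entered from and the other is where it exits.
Route from (3,1): 2× right (reaching (3,3)), up to (2,3), left to (2,2), up to (1,2), left to (1,1), down to (2,1) — 7 moves in all.
Check: all 8 open cells covered.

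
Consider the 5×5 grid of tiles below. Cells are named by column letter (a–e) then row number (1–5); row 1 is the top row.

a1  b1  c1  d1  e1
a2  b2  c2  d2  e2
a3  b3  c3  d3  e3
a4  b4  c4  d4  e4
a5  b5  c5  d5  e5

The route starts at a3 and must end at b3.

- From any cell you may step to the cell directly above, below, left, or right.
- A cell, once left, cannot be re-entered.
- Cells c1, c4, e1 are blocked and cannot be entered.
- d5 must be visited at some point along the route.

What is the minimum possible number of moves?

Any route passes through d5 somewhere between a3 and b3. Summing Manhattan distances along the two legs (a3 → d5 → b3) gives a lower bound of 5 + 4 = 9 moves.
A route of 9 moves achieves this: a3 → a4 → a5 → b5 → c5 → d5 → d4 → d3 → c3 → b3.
Since 9 matches the lower bound, it is optimal.

9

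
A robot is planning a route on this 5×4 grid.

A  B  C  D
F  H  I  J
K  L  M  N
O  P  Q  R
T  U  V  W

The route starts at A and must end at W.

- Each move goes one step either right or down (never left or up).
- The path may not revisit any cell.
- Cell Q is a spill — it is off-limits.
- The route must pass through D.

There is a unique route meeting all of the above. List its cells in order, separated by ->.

Moves only go right or down, so the column and row indices never decrease.
Route from A: right 3 to D, down 4 to W — 7 moves in all.
Check: all required cells visited.

A -> B -> C -> D -> J -> N -> R -> W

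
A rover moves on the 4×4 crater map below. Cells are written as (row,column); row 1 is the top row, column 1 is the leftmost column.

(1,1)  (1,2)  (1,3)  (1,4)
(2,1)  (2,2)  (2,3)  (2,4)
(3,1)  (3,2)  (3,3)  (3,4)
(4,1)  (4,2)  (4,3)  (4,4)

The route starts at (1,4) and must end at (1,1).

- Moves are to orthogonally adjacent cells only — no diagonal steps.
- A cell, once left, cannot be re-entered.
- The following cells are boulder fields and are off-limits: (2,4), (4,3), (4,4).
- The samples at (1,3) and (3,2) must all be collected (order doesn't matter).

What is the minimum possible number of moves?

Any route passes through (1,3) and (3,2) in some order between (1,4) and (1,1). Summing Manhattan distances along each leg and taking the cheapest ordering ((1,4) → (1,3) → (3,2) → (1,1)) gives a lower bound of 1 + 3 + 3 = 7 moves.
A route of 7 moves achieves this: (1,4) → (1,3) → (2,3) → (3,3) → (3,2) → (2,2) → (1,2) → (1,1).
Since 7 matches the lower bound, it is optimal.

7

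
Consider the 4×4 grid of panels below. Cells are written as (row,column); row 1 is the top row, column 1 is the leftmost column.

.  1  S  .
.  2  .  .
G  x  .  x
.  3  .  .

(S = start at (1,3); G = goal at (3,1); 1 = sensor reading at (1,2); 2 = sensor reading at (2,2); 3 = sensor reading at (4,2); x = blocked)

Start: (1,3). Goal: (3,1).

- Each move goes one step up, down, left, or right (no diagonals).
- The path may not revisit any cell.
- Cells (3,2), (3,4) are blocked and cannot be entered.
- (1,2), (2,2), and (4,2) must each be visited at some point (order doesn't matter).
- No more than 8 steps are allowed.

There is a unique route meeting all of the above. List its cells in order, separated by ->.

The budget equals the shortest possible length, so every move has to be on a shortest route through the required cells.
Route from (1,3): left 1 to (1,2), down 1 to (2,2), right 1 to (2,3), down 2 to (4,3), left 2 to (4,1), up 1 to (3,1) — 8 moves in all.
Check: all required cells visited; 8 ≤ 8 moves.

(1,3) -> (1,2) -> (2,2) -> (2,3) -> (3,3) -> (4,3) -> (4,2) -> (4,1) -> (3,1)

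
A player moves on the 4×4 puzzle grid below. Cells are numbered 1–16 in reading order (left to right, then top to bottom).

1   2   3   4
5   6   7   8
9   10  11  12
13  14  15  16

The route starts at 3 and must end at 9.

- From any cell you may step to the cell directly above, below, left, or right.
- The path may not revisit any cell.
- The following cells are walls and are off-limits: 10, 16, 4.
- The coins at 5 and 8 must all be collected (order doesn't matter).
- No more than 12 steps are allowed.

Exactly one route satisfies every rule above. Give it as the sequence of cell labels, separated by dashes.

The budget equals the shortest possible length, so every move has to be on a shortest route through the required cells.
Route from 3: left 2 to 1, down 1 to 5, right 3 to 8, down 1 to 12, left 1 to 11, down 1 to 15, left 2 to 13, up 1 to 9 — 12 moves in all.
Check: all required cells visited; 12 ≤ 12 moves.

3 - 2 - 1 - 5 - 6 - 7 - 8 - 12 - 11 - 15 - 14 - 13 - 9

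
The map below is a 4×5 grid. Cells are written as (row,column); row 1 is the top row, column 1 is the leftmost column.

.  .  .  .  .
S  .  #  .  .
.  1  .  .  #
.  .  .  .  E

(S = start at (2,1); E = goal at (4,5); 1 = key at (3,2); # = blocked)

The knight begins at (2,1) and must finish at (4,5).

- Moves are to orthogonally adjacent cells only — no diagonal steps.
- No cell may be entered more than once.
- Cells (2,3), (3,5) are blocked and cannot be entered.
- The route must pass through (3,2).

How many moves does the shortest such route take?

Any route passes through (3,2) somewhere between (2,1) and (4,5). Summing Manhattan distances along the two legs ((2,1) → (3,2) → (4,5)) gives a lower bound of 2 + 4 = 6 moves.
A route of 6 moves achieves this: (2,1) → (3,1) → (3,2) → (4,2) → (4,3) → (4,4) → (4,5).
Since 6 matches the lower bound, it is optimal.

6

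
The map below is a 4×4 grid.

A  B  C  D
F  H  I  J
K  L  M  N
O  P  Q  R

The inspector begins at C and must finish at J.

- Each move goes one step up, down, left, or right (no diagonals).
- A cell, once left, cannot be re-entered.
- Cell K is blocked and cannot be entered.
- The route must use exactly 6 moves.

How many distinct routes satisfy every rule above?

6

Need simple routes of exactly 6 moves from C to J (Manhattan distance 2, so 2 moves are spent on a detour and 2 undoing it).
Enumerating: C I M Q R N J | C I H L M N J | C B H L M I J | C B H L M N J | C B H I M N J | C B A F H I J.
That gives 6 routes.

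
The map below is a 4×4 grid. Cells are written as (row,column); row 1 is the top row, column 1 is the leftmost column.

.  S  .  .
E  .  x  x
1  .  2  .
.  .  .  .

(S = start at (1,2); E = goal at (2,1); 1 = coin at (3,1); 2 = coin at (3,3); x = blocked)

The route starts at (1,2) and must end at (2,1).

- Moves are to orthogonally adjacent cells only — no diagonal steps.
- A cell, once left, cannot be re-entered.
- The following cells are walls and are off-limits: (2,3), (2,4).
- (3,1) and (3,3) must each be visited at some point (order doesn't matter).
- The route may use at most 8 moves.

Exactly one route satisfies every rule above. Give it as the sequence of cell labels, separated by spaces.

Any route must reach (3,1) and (3,3) and still end at (2,1) within 8 moves, so the order of the required stops is forced.
Route from (1,2): 2× down (reaching (3,2)), right to (3,3), down to (4,3), 2× left (reaching (4,1)), 2× up (reaching (2,1)) — 8 moves in all.
Check: all required cells visited; 8 ≤ 8 moves.

(1,2) (2,2) (3,2) (3,3) (4,3) (4,2) (4,1) (3,1) (2,1)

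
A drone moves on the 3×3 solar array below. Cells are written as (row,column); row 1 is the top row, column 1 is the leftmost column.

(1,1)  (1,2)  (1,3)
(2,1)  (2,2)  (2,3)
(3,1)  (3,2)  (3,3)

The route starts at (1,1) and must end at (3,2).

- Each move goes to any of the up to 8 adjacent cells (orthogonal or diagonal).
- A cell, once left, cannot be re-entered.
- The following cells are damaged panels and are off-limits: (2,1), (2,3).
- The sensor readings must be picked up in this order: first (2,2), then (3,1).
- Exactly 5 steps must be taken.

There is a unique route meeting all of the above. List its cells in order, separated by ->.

(1,1) -> (1,2) -> (1,3) -> (2,2) -> (3,1) -> (3,2)

The waypoints must appear in the order (2,2), (3,1), with no cell reused.
Route from (1,1): 2× right (reaching (1,3)), 2× down-left (reaching (3,1)), right to (3,2) — 5 moves in all.
Check: order respected ((2,2) at step 3, (3,1) at step 4); 5 moves as required.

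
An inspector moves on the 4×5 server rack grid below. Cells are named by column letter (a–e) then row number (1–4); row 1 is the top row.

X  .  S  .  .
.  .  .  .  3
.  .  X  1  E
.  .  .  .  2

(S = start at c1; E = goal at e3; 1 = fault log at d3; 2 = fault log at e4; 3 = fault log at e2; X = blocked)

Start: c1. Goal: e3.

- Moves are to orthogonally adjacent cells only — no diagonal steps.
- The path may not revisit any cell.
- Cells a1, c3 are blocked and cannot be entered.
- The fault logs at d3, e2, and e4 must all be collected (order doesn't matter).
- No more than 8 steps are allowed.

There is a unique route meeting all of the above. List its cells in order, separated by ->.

c1 -> d1 -> e1 -> e2 -> d2 -> d3 -> d4 -> e4 -> e3

The budget equals the shortest possible length, so every move has to be on a shortest route through the required cells.
Route from c1: right 2 to e1, down 1 to e2, left 1 to d2, down 2 to d4, right 1 to e4, up 1 to e3 — 8 moves in all.
Check: all required cells visited; 8 ≤ 8 moves.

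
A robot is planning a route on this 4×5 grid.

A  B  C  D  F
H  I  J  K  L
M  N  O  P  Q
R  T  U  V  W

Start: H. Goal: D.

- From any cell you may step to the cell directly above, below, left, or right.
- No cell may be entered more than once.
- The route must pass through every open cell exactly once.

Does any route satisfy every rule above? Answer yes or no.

Colour the cells like a checkerboard: each orthogonal step flips colour, so a Hamiltonian route alternates colours. Here there are 10 cells of one colour and 10 of the other, with start on the same colour as the goal — the counts and endpoints can't be arranged into an alternating sequence of length 20, so no Hamiltonian route exists.

no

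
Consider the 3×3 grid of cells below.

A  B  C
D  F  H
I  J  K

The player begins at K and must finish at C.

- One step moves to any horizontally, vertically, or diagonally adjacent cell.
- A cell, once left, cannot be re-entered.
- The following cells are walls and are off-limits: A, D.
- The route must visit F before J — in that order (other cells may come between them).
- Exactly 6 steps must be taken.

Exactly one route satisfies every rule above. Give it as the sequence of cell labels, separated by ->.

K -> F -> I -> J -> H -> B -> C

The waypoints must appear in the order F, J, with no cell reused.
Route from K: up-left to F, down-left to I, right to J, up-right to H, up-left to B, right to C — 6 moves in all.
Check: order respected (F at step 1, J at step 3); 6 moves as required.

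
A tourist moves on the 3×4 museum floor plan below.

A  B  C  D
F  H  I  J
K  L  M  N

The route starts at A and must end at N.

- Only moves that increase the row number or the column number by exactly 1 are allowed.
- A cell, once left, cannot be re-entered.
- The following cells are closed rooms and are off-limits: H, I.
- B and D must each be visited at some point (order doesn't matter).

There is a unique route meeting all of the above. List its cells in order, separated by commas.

Moves only go right or down, so the column and row indices never decrease.
Route from A: 3× right (reaching D), 2× down (reaching N) — 5 moves in all.
Check: all required cells visited.

A, B, C, D, J, N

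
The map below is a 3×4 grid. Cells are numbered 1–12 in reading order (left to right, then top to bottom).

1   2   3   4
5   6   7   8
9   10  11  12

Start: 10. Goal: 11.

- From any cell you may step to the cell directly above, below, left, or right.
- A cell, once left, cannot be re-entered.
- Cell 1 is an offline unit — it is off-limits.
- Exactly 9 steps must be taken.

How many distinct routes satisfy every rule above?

4

Need simple routes of exactly 9 moves from 10 to 11 (Manhattan distance 1, so 4 moves are spent on a detour and 4 undoing it).
Enumerating: 10 9 5 6 2 3 7 8 12 11 | 10 9 5 6 2 3 4 8 12 11 | 10 9 5 6 2 3 4 8 7 11 | 10 9 5 6 7 3 4 8 12 11.
That gives 4 routes.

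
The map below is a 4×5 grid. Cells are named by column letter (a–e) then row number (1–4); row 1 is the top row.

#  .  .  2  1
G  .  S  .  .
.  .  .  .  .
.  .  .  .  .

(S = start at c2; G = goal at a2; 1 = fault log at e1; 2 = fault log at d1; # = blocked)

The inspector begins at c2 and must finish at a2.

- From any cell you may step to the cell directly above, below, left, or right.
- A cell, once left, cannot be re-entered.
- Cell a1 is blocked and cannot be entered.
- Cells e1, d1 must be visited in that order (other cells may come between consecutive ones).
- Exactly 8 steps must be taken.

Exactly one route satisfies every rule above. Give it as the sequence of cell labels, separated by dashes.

The waypoints must appear in the order e1, d1, with no cell reused.
Route from c2: 2× right (reaching e2), up to e1, 3× left (reaching b1), down to b2, left to a2 — 8 moves in all.
Check: order respected (1 at step 3, 2 at step 4); 8 moves as required.

c2 - d2 - e2 - e1 - d1 - c1 - b1 - b2 - a2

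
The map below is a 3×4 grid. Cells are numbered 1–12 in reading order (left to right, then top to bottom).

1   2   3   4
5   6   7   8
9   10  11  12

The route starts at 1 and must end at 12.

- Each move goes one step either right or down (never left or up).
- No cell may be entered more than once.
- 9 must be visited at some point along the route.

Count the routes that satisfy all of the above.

A right/down-only route from 1 to 12 makes exactly 2 down-moves and 3 right-moves in some order.
With no other constraints that would be C(5,2) = 10 routes.
Split at 9 and multiply the segment counts: 1→9: 1; 9→12: 1; product = 1.
That gives 1 route.

1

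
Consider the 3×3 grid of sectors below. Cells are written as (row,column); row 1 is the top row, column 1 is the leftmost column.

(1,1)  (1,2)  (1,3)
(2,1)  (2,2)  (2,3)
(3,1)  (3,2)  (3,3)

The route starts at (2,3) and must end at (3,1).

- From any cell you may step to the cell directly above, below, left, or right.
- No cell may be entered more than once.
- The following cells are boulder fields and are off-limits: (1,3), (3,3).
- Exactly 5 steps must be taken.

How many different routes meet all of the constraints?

Need simple routes of exactly 5 moves from (2,3) to (3,1) (Manhattan distance 3, so 1 moves are spent on a detour and 1 undoing it).
Enumerating: (2,3) (2,2) (1,2) (1,1) (2,1) (3,1).
That gives 1 route.

1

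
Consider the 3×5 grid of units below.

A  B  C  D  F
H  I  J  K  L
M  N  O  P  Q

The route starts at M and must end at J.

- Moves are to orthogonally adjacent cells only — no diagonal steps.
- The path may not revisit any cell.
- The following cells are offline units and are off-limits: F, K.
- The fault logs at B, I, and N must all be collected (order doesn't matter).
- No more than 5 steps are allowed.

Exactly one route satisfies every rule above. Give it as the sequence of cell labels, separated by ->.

M -> N -> I -> B -> C -> J

Any route must reach B, I, and N and still end at J within 5 moves, so the order of the required stops is forced.
Route from M: right to N, 2× up (reaching B), right to C, down to J — 5 moves in all.
Check: all required cells visited; 5 ≤ 5 moves.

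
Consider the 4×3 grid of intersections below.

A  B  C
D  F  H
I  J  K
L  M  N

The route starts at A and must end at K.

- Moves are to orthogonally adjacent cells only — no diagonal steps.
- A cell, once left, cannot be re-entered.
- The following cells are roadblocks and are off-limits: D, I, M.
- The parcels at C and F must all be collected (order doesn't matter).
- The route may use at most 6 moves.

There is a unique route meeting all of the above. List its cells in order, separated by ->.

Any route must reach C and F and still end at K within 6 moves, so the order of the required stops is forced.
Route from A: 2× right (reaching C), down to H, left to F, down to J, right to K — 6 moves in all.
Check: all required cells visited; 6 ≤ 6 moves.

A -> B -> C -> H -> F -> J -> K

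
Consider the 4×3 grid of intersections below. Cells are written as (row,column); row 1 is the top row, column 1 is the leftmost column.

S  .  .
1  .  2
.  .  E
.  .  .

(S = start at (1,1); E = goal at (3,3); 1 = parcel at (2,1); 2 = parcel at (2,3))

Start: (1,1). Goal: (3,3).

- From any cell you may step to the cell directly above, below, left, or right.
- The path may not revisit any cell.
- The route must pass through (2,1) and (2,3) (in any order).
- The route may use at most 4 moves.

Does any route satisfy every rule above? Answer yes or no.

yes

One route that works: (1,1) → (2,1) → (2,2) → (2,3) → (3,3).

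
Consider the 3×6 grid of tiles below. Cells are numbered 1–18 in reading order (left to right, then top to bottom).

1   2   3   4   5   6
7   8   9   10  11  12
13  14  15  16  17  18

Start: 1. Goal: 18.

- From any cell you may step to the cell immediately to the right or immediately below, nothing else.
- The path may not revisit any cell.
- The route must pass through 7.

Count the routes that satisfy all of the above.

A right/down-only route from 1 to 18 makes exactly 2 down-moves and 5 right-moves in some order.
With no other constraints that would be C(7,2) = 21 routes.
Split at 7 and multiply the segment counts: 1→7: 1; 7→18: 6; product = 6.
That gives 6 routes.

6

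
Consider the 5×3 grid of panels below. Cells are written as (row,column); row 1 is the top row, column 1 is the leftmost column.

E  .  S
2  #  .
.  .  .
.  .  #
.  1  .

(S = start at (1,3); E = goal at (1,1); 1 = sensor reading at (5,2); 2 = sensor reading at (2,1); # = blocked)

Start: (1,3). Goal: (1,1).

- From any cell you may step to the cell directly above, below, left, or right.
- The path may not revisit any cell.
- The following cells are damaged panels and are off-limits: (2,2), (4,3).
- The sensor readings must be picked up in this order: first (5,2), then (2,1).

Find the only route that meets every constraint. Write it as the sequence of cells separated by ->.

(1,3) -> (2,3) -> (3,3) -> (3,2) -> (4,2) -> (5,2) -> (5,1) -> (4,1) -> (3,1) -> (2,1) -> (1,1)

The waypoints must appear in the order (5,2), (2,1), with no cell reused.
Route from (1,3): 2× down (reaching (3,3)), left to (3,2), 2× down (reaching (5,2)), left to (5,1), 4× up (reaching (1,1)) — 10 moves in all.
Check: order respected (1 at step 5, 2 at step 9).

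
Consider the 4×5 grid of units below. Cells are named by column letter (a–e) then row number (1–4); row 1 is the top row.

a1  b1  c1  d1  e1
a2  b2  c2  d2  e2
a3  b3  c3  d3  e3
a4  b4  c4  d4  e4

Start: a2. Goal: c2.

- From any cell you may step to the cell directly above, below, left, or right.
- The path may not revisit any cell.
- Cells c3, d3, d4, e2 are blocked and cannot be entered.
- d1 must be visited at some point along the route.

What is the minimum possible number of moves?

6

Any route passes through d1 somewhere between a2 and c2. Summing Manhattan distances along the two legs (a2 → d1 → c2) gives a lower bound of 4 + 2 = 6 moves.
A route of 6 moves achieves this: a2 → a1 → b1 → c1 → d1 → d2 → c2.
Since 6 matches the lower bound, it is optimal.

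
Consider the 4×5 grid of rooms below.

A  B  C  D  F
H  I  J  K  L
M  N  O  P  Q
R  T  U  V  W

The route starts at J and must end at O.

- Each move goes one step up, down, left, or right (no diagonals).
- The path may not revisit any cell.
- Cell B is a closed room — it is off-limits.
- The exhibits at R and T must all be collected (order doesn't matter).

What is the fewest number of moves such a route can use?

Any route passes through R and T in some order between J and O. Summing Manhattan distances along each leg and taking the cheapest ordering (J → R → T → O) gives a lower bound of 4 + 1 + 2 = 7 moves.
A route of 7 moves achieves this: J → I → N → M → R → T → U → O.
Since 7 matches the lower bound, it is optimal.

7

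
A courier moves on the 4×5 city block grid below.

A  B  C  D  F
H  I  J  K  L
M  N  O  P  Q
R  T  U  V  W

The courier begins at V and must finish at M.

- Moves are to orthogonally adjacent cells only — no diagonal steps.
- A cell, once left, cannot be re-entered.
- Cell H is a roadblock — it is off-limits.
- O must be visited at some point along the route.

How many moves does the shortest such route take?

4

Any route passes through O somewhere between V and M. Summing Manhattan distances along the two legs (V → O → M) gives a lower bound of 2 + 2 = 4 moves.
A route of 4 moves achieves this: V → P → O → N → M.
Since 4 matches the lower bound, it is optimal.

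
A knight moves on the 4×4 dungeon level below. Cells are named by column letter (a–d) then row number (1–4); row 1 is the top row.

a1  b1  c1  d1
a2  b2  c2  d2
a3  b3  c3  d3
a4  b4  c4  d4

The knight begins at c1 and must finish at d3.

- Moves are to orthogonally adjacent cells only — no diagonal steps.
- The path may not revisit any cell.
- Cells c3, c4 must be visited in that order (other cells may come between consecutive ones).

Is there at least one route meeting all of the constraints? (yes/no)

One route that works: c1 → c2 → c3 → c4 → d4 → d3.

yes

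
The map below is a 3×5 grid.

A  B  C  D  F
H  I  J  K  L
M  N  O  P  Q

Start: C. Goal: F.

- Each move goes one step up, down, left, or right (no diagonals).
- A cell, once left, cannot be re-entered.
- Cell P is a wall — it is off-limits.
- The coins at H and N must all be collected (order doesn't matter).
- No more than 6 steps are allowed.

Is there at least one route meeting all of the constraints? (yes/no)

Even ignoring the no-revisit rule, getting from C to F, taking the cheapest ordering C → N → H → F needs at least 3 + 2 + 5 = 10 moves (Manhattan distance per leg), which exceeds the 6-move limit.

no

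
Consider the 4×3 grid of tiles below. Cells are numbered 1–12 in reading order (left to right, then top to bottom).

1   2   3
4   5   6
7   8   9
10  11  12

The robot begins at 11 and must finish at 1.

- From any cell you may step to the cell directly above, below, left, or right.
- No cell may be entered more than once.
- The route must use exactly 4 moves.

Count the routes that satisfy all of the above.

4

Need simple routes of exactly 4 moves from 11 to 1 (Manhattan distance 4, so 0 moves are spent on a detour and 0 undoing it).
Enumerating: 11 8 5 2 1 | 11 8 5 4 1 | 11 8 7 4 1 | 11 10 7 4 1.
That gives 4 routes.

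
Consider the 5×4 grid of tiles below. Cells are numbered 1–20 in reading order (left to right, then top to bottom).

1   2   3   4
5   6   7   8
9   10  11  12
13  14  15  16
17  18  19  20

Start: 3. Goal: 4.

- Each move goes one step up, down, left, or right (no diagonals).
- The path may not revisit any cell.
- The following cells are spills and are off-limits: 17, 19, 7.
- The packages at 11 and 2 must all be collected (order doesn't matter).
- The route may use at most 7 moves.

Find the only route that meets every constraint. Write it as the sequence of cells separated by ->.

3 -> 2 -> 6 -> 10 -> 11 -> 12 -> 8 -> 4

Any route must reach 11 and 2 and still end at 4 within 7 moves, so the order of the required stops is forced.
Route from 3: left 1 to 2, down 2 to 10, right 2 to 12, up 2 to 4 — 7 moves in all.
Check: all required cells visited; 7 ≤ 7 moves.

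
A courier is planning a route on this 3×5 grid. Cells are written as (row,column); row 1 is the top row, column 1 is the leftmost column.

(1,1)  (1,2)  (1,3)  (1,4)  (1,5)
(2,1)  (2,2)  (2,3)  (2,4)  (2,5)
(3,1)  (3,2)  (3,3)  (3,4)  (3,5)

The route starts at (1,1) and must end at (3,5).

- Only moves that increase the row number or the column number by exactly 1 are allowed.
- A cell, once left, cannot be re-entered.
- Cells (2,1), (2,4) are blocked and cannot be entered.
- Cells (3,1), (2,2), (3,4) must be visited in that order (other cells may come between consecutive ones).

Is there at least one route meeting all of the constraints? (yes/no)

no

(2,2) lies above (3,1), so going from (3,1) to (2,2) would need an upward move — but moves only go right/down, so (3,1) cannot be visited before (2,2).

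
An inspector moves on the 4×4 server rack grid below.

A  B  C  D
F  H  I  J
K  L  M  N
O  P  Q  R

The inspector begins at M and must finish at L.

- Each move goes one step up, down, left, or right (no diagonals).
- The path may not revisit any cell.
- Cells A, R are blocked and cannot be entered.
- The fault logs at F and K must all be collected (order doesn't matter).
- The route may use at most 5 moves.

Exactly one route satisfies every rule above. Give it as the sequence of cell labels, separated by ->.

The 5-move cap with required stops at F, K leaves no slack for detours.
Route from M: up 1 to I, left 2 to F, down 1 to K, right 1 to L — 5 moves in all.
Check: all required cells visited; 5 ≤ 5 moves.

M -> I -> H -> F -> K -> L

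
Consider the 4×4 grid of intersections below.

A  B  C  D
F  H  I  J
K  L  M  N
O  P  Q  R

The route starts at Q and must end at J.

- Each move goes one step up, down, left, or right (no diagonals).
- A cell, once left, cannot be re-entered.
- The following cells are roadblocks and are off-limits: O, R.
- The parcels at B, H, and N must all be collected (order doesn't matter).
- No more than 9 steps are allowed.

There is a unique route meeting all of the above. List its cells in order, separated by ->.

Q -> P -> L -> H -> B -> C -> I -> M -> N -> J

The 9-move cap with required stops at B, H, N leaves no slack for detours.
Route from Q: left to P, 3× up (reaching B), right to C, 2× down (reaching M), right to N, up to J — 9 moves in all.
Check: all required cells visited; 9 ≤ 9 moves.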